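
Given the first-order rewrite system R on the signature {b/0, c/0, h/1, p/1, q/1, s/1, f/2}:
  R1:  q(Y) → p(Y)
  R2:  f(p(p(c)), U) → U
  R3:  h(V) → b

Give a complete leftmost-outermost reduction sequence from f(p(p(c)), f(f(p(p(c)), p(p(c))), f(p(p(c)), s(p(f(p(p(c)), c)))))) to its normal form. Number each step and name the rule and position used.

s(p(c))

1. f(p(p(c)), f(f(p(p(c)), p(p(c))), f(p(p(c)), s(p(f(p(p(c)), c))))))  →  f(f(p(p(c)), p(p(c))), f(p(p(c)), s(p(f(p(p(c)), c)))))   [R2 at ε]
2. f(f(p(p(c)), p(p(c))), f(p(p(c)), s(p(f(p(p(c)), c)))))  →  f(p(p(c)), f(p(p(c)), s(p(f(p(p(c)), c)))))   [R2 at 1]
3. f(p(p(c)), f(p(p(c)), s(p(f(p(p(c)), c)))))  →  f(p(p(c)), s(p(f(p(p(c)), c))))   [R2 at ε]
4. f(p(p(c)), s(p(f(p(p(c)), c))))  →  s(p(f(p(p(c)), c)))   [R2 at ε]
5. s(p(f(p(p(c)), c)))  →  s(p(c))   [R2 at 1.1]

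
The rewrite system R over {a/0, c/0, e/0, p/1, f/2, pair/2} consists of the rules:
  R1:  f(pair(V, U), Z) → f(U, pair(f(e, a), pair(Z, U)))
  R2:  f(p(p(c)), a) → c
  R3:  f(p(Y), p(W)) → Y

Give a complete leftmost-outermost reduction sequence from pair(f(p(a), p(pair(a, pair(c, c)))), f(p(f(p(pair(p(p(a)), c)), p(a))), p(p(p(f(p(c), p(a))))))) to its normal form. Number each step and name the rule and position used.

1. pair(f(p(a), p(pair(a, pair(c, c)))), f(p(f(p(pair(p(p(a)), c)), p(a))), p(p(p(f(p(c), p(a)))))))  →  pair(a, f(p(f(p(pair(p(p(a)), c)), p(a))), p(p(p(f(p(c), p(a)))))))   [R3 at 1]
2. pair(a, f(p(f(p(pair(p(p(a)), c)), p(a))), p(p(p(f(p(c), p(a)))))))  →  pair(a, f(p(pair(p(p(a)), c)), p(a)))   [R3 at 2]
3. pair(a, f(p(pair(p(p(a)), c)), p(a)))  →  pair(a, pair(p(p(a)), c))   [R3 at 2]

pair(a, pair(p(p(a)), c))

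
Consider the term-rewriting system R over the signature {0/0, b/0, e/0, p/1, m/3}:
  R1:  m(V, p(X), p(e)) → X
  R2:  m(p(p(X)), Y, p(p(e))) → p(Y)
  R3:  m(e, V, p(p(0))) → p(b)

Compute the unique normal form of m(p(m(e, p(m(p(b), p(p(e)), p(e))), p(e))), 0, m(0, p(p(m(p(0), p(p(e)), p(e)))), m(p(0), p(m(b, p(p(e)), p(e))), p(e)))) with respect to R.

p(0)

1. m(p(m(e, p(m(p(b), p(p(e)), p(e))), p(e))), 0, m(0, p(p(m(p(0), p(p(e)), p(e)))), m(p(0), p(m(b, p(p(e)), p(e))), p(e))))  →  m(p(m(p(b), p(p(e)), p(e))), 0, m(0, p(p(m(p(0), p(p(e)), p(e)))), m(p(0), p(m(b, p(p(e)), p(e))), p(e))))   [R1 at 1.1]
2. m(p(m(p(b), p(p(e)), p(e))), 0, m(0, p(p(m(p(0), p(p(e)), p(e)))), m(p(0), p(m(b, p(p(e)), p(e))), p(e))))  →  m(p(p(e)), 0, m(0, p(p(m(p(0), p(p(e)), p(e)))), m(p(0), p(m(b, p(p(e)), p(e))), p(e))))   [R1 at 1.1]
3. m(p(p(e)), 0, m(0, p(p(m(p(0), p(p(e)), p(e)))), m(p(0), p(m(b, p(p(e)), p(e))), p(e))))  →  m(p(p(e)), 0, m(0, p(p(p(e))), m(p(0), p(m(b, p(p(e)), p(e))), p(e))))   [R1 at 3.2.1.1]
4. m(p(p(e)), 0, m(0, p(p(p(e))), m(p(0), p(m(b, p(p(e)), p(e))), p(e))))  →  m(p(p(e)), 0, m(0, p(p(p(e))), m(b, p(p(e)), p(e))))   [R1 at 3.3]
5. m(p(p(e)), 0, m(0, p(p(p(e))), m(b, p(p(e)), p(e))))  →  m(p(p(e)), 0, m(0, p(p(p(e))), p(e)))   [R1 at 3.3]
6. m(p(p(e)), 0, m(0, p(p(p(e))), p(e)))  →  m(p(p(e)), 0, p(p(e)))   [R1 at 3]
7. m(p(p(e)), 0, p(p(e)))  →  p(0)   [R2 at ε]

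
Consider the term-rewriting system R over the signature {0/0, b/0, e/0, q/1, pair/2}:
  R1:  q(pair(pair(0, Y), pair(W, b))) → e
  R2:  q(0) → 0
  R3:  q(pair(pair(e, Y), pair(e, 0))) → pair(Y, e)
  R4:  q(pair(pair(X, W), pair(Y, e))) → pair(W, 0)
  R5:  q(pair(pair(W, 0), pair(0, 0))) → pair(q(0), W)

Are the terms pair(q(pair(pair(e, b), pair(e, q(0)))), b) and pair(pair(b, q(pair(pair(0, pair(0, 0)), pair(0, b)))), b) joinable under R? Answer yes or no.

yes — NF(t₁) = pair(pair(b, e), b), NF(t₂) = pair(pair(b, e), b)

Reduce t₁ = pair(q(pair(pair(e, b), pair(e, q(0)))), b):
1. pair(q(pair(pair(e, b), pair(e, q(0)))), b)  →  pair(q(pair(pair(e, b), pair(e, 0))), b)   [R2 at 1.1.2.2]
2. pair(q(pair(pair(e, b), pair(e, 0))), b)  →  pair(pair(b, e), b)   [R3 at 1]

Reduce t₂ = pair(pair(b, q(pair(pair(0, pair(0, 0)), pair(0, b)))), b):
1. pair(pair(b, q(pair(pair(0, pair(0, 0)), pair(0, b)))), b)  →  pair(pair(b, e), b)   [R1 at 1.2]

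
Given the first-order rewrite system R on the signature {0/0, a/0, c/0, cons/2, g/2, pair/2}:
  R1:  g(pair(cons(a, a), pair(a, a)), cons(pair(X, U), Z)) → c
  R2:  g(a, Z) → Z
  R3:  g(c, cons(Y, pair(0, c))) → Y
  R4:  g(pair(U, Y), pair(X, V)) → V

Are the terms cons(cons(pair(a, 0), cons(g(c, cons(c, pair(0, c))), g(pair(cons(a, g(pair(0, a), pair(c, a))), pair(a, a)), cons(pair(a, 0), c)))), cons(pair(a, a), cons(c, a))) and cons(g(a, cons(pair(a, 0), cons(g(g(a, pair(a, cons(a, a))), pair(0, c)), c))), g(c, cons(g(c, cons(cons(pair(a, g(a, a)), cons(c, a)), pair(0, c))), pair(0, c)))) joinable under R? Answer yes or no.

yes — NF(t₁) = cons(cons(pair(a, 0), cons(c, c)), cons(pair(a, a), cons(c, a))), NF(t₂) = cons(cons(pair(a, 0), cons(c, c)), cons(pair(a, a), cons(c, a)))

Reduce t₁ = cons(cons(pair(a, 0), cons(g(c, cons(c, pair(0, c))), g(pair(cons(a, g(pair(0, a), pair(c, a))), pair(a, a)), cons(pair(a, 0), c)))), cons(pair(a, a), cons(c, a))):
1. cons(cons(pair(a, 0), cons(g(c, cons(c, pair(0, c))), g(pair(cons(a, g(pair(0, a), pair(c, a))), pair(a, a)), cons(pair(a, 0), c)))), cons(pair(a, a), cons(c, a)))  →  cons(cons(pair(a, 0), cons(c, g(pair(cons(a, g(pair(0, a), pair(c, a))), pair(a, a)), cons(pair(a, 0), c)))), cons(pair(a, a), cons(c, a)))   [R3 at 1.2.1]
2. cons(cons(pair(a, 0), cons(c, g(pair(cons(a, g(pair(0, a), pair(c, a))), pair(a, a)), cons(pair(a, 0), c)))), cons(pair(a, a), cons(c, a)))  →  cons(cons(pair(a, 0), cons(c, g(pair(cons(a, a), pair(a, a)), cons(pair(a, 0), c)))), cons(pair(a, a), cons(c, a)))   [R4 at 1.2.2.1.1.2]
3. cons(cons(pair(a, 0), cons(c, g(pair(cons(a, a), pair(a, a)), cons(pair(a, 0), c)))), cons(pair(a, a), cons(c, a)))  →  cons(cons(pair(a, 0), cons(c, c)), cons(pair(a, a), cons(c, a)))   [R1 at 1.2.2]

Reduce t₂ = cons(g(a, cons(pair(a, 0), cons(g(g(a, pair(a, cons(a, a))), pair(0, c)), c))), g(c, cons(g(c, cons(cons(pair(a, g(a, a)), cons(c, a)), pair(0, c))), pair(0, c)))):
1. cons(g(a, cons(pair(a, 0), cons(g(g(a, pair(a, cons(a, a))), pair(0, c)), c))), g(c, cons(g(c, cons(cons(pair(a, g(a, a)), cons(c, a)), pair(0, c))), pair(0, c))))  →  cons(cons(pair(a, 0), cons(g(g(a, pair(a, cons(a, a))), pair(0, c)), c)), g(c, cons(g(c, cons(cons(pair(a, g(a, a)), cons(c, a)), pair(0, c))), pair(0, c))))   [R2 at 1]
2. cons(cons(pair(a, 0), cons(g(g(a, pair(a, cons(a, a))), pair(0, c)), c)), g(c, cons(g(c, cons(cons(pair(a, g(a, a)), cons(c, a)), pair(0, c))), pair(0, c))))  →  cons(cons(pair(a, 0), cons(g(pair(a, cons(a, a)), pair(0, c)), c)), g(c, cons(g(c, cons(cons(pair(a, g(a, a)), cons(c, a)), pair(0, c))), pair(0, c))))   [R2 at 1.2.1.1]
3. cons(cons(pair(a, 0), cons(g(pair(a, cons(a, a)), pair(0, c)), c)), g(c, cons(g(c, cons(cons(pair(a, g(a, a)), cons(c, a)), pair(0, c))), pair(0, c))))  →  cons(cons(pair(a, 0), cons(c, c)), g(c, cons(g(c, cons(cons(pair(a, g(a, a)), cons(c, a)), pair(0, c))), pair(0, c))))   [R4 at 1.2.1]
4. cons(cons(pair(a, 0), cons(c, c)), g(c, cons(g(c, cons(cons(pair(a, g(a, a)), cons(c, a)), pair(0, c))), pair(0, c))))  →  cons(cons(pair(a, 0), cons(c, c)), g(c, cons(cons(pair(a, g(a, a)), cons(c, a)), pair(0, c))))   [R3 at 2]
5. cons(cons(pair(a, 0), cons(c, c)), g(c, cons(cons(pair(a, g(a, a)), cons(c, a)), pair(0, c))))  →  cons(cons(pair(a, 0), cons(c, c)), cons(pair(a, g(a, a)), cons(c, a)))   [R3 at 2]
6. cons(cons(pair(a, 0), cons(c, c)), cons(pair(a, g(a, a)), cons(c, a)))  →  cons(cons(pair(a, 0), cons(c, c)), cons(pair(a, a), cons(c, a)))   [R2 at 2.1.2]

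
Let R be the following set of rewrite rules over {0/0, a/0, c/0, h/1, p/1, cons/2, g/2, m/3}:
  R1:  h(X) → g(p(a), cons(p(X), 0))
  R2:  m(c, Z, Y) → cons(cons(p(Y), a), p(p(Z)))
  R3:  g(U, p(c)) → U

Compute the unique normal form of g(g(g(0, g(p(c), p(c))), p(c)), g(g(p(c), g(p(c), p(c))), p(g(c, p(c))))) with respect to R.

1. g(g(g(0, g(p(c), p(c))), p(c)), g(g(p(c), g(p(c), p(c))), p(g(c, p(c)))))  →  g(g(0, g(p(c), p(c))), g(g(p(c), g(p(c), p(c))), p(g(c, p(c)))))   [R3 at 1]
2. g(g(0, g(p(c), p(c))), g(g(p(c), g(p(c), p(c))), p(g(c, p(c)))))  →  g(g(0, p(c)), g(g(p(c), g(p(c), p(c))), p(g(c, p(c)))))   [R3 at 1.2]
3. g(g(0, p(c)), g(g(p(c), g(p(c), p(c))), p(g(c, p(c)))))  →  g(0, g(g(p(c), g(p(c), p(c))), p(g(c, p(c)))))   [R3 at 1]
4. g(0, g(g(p(c), g(p(c), p(c))), p(g(c, p(c)))))  →  g(0, g(g(p(c), p(c)), p(g(c, p(c)))))   [R3 at 2.1.2]
5. g(0, g(g(p(c), p(c)), p(g(c, p(c)))))  →  g(0, g(p(c), p(g(c, p(c)))))   [R3 at 2.1]
6. g(0, g(p(c), p(g(c, p(c)))))  →  g(0, g(p(c), p(c)))   [R3 at 2.2.1]
7. g(0, g(p(c), p(c)))  →  g(0, p(c))   [R3 at 2]
8. g(0, p(c))  →  0   [R3 at ε]

0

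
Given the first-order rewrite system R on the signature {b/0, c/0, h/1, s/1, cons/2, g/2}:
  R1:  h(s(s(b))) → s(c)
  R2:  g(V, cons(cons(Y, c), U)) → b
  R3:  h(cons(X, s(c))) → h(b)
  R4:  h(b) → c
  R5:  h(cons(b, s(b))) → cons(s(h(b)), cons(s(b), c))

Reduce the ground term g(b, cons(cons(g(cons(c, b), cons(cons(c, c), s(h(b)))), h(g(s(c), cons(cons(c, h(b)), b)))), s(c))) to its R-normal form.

b

1. g(b, cons(cons(g(cons(c, b), cons(cons(c, c), s(h(b)))), h(g(s(c), cons(cons(c, h(b)), b)))), s(c)))  →  g(b, cons(cons(b, h(g(s(c), cons(cons(c, h(b)), b)))), s(c)))   [R2 at 2.1.1]
2. g(b, cons(cons(b, h(g(s(c), cons(cons(c, h(b)), b)))), s(c)))  →  g(b, cons(cons(b, h(g(s(c), cons(cons(c, c), b)))), s(c)))   [R4 at 2.1.2.1.2.1.2]
3. g(b, cons(cons(b, h(g(s(c), cons(cons(c, c), b)))), s(c)))  →  g(b, cons(cons(b, h(b)), s(c)))   [R2 at 2.1.2.1]
4. g(b, cons(cons(b, h(b)), s(c)))  →  g(b, cons(cons(b, c), s(c)))   [R4 at 2.1.2]
5. g(b, cons(cons(b, c), s(c)))  →  b   [R2 at ε]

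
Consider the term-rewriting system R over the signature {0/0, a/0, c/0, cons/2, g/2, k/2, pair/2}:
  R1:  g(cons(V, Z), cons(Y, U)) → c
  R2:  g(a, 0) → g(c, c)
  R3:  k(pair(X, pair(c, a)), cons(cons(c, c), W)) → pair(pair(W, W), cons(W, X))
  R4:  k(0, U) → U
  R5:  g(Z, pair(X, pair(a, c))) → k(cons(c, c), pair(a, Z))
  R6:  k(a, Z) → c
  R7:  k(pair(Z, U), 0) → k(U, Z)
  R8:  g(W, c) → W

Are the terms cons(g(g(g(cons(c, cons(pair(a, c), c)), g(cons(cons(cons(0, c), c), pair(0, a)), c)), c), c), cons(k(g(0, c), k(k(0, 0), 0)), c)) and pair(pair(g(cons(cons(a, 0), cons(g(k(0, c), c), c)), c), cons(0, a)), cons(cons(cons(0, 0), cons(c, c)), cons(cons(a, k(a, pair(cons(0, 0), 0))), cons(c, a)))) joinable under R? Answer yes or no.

no — NF(t₁) = cons(c, cons(0, c)), NF(t₂) = pair(pair(cons(cons(a, 0), cons(c, c)), cons(0, a)), cons(cons(cons(0, 0), cons(c, c)), cons(cons(a, c), cons(c, a))))

Reduce t₁ = cons(g(g(g(cons(c, cons(pair(a, c), c)), g(cons(cons(cons(0, c), c), pair(0, a)), c)), c), c), cons(k(g(0, c), k(k(0, 0), 0)), c)):
1. cons(g(g(g(cons(c, cons(pair(a, c), c)), g(cons(cons(cons(0, c), c), pair(0, a)), c)), c), c), cons(k(g(0, c), k(k(0, 0), 0)), c))  →  cons(g(g(cons(c, cons(pair(a, c), c)), g(cons(cons(cons(0, c), c), pair(0, a)), c)), c), cons(k(g(0, c), k(k(0, 0), 0)), c))   [R8 at 1]
2. cons(g(g(cons(c, cons(pair(a, c), c)), g(cons(cons(cons(0, c), c), pair(0, a)), c)), c), cons(k(g(0, c), k(k(0, 0), 0)), c))  →  cons(g(cons(c, cons(pair(a, c), c)), g(cons(cons(cons(0, c), c), pair(0, a)), c)), cons(k(g(0, c), k(k(0, 0), 0)), c))   [R8 at 1]
3. cons(g(cons(c, cons(pair(a, c), c)), g(cons(cons(cons(0, c), c), pair(0, a)), c)), cons(k(g(0, c), k(k(0, 0), 0)), c))  →  cons(g(cons(c, cons(pair(a, c), c)), cons(cons(cons(0, c), c), pair(0, a))), cons(k(g(0, c), k(k(0, 0), 0)), c))   [R8 at 1.2]
4. cons(g(cons(c, cons(pair(a, c), c)), cons(cons(cons(0, c), c), pair(0, a))), cons(k(g(0, c), k(k(0, 0), 0)), c))  →  cons(c, cons(k(g(0, c), k(k(0, 0), 0)), c))   [R1 at 1]
5. cons(c, cons(k(g(0, c), k(k(0, 0), 0)), c))  →  cons(c, cons(k(0, k(k(0, 0), 0)), c))   [R8 at 2.1.1]
6. cons(c, cons(k(0, k(k(0, 0), 0)), c))  →  cons(c, cons(k(k(0, 0), 0), c))   [R4 at 2.1]
7. cons(c, cons(k(k(0, 0), 0), c))  →  cons(c, cons(k(0, 0), c))   [R4 at 2.1.1]
8. cons(c, cons(k(0, 0), c))  →  cons(c, cons(0, c))   [R4 at 2.1]

Reduce t₂ = pair(pair(g(cons(cons(a, 0), cons(g(k(0, c), c), c)), c), cons(0, a)), cons(cons(cons(0, 0), cons(c, c)), cons(cons(a, k(a, pair(cons(0, 0), 0))), cons(c, a)))):
1. pair(pair(g(cons(cons(a, 0), cons(g(k(0, c), c), c)), c), cons(0, a)), cons(cons(cons(0, 0), cons(c, c)), cons(cons(a, k(a, pair(cons(0, 0), 0))), cons(c, a))))  →  pair(pair(cons(cons(a, 0), cons(g(k(0, c), c), c)), cons(0, a)), cons(cons(cons(0, 0), cons(c, c)), cons(cons(a, k(a, pair(cons(0, 0), 0))), cons(c, a))))   [R8 at 1.1]
2. pair(pair(cons(cons(a, 0), cons(g(k(0, c), c), c)), cons(0, a)), cons(cons(cons(0, 0), cons(c, c)), cons(cons(a, k(a, pair(cons(0, 0), 0))), cons(c, a))))  →  pair(pair(cons(cons(a, 0), cons(k(0, c), c)), cons(0, a)), cons(cons(cons(0, 0), cons(c, c)), cons(cons(a, k(a, pair(cons(0, 0), 0))), cons(c, a))))   [R8 at 1.1.2.1]
3. pair(pair(cons(cons(a, 0), cons(k(0, c), c)), cons(0, a)), cons(cons(cons(0, 0), cons(c, c)), cons(cons(a, k(a, pair(cons(0, 0), 0))), cons(c, a))))  →  pair(pair(cons(cons(a, 0), cons(c, c)), cons(0, a)), cons(cons(cons(0, 0), cons(c, c)), cons(cons(a, k(a, pair(cons(0, 0), 0))), cons(c, a))))   [R4 at 1.1.2.1]
4. pair(pair(cons(cons(a, 0), cons(c, c)), cons(0, a)), cons(cons(cons(0, 0), cons(c, c)), cons(cons(a, k(a, pair(cons(0, 0), 0))), cons(c, a))))  →  pair(pair(cons(cons(a, 0), cons(c, c)), cons(0, a)), cons(cons(cons(0, 0), cons(c, c)), cons(cons(a, c), cons(c, a))))   [R6 at 2.2.1.2]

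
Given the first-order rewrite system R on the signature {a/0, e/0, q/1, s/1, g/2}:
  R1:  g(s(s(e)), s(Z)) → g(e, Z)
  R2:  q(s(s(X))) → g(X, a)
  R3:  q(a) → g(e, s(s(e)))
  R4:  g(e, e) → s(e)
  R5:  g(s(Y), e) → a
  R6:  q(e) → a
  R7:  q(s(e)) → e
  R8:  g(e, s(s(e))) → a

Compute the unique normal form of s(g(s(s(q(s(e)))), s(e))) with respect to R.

1. s(g(s(s(q(s(e)))), s(e)))  →  s(g(s(s(e)), s(e)))   [R7 at 1.1.1.1]
2. s(g(s(s(e)), s(e)))  →  s(g(e, e))   [R1 at 1]
3. s(g(e, e))  →  s(s(e))   [R4 at 1]

s(s(e))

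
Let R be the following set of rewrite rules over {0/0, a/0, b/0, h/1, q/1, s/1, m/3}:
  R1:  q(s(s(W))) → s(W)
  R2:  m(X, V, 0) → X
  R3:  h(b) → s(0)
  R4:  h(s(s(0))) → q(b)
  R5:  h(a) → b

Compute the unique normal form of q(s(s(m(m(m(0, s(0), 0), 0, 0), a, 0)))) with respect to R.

1. q(s(s(m(m(m(0, s(0), 0), 0, 0), a, 0))))  →  s(m(m(m(0, s(0), 0), 0, 0), a, 0))   [R1 at ε]
2. s(m(m(m(0, s(0), 0), 0, 0), a, 0))  →  s(m(m(0, s(0), 0), 0, 0))   [R2 at 1]
3. s(m(m(0, s(0), 0), 0, 0))  →  s(m(0, s(0), 0))   [R2 at 1]
4. s(m(0, s(0), 0))  →  s(0)   [R2 at 1]

s(0)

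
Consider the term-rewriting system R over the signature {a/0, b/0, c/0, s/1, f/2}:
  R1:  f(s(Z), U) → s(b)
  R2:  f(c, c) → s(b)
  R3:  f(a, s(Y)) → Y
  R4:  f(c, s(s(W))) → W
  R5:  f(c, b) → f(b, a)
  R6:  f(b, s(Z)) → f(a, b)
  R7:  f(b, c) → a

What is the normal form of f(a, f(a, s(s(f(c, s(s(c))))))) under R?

1. f(a, f(a, s(s(f(c, s(s(c)))))))  →  f(a, s(f(c, s(s(c)))))   [R3 at 2]
2. f(a, s(f(c, s(s(c)))))  →  f(c, s(s(c)))   [R3 at ε]
3. f(c, s(s(c)))  →  c   [R4 at ε]

c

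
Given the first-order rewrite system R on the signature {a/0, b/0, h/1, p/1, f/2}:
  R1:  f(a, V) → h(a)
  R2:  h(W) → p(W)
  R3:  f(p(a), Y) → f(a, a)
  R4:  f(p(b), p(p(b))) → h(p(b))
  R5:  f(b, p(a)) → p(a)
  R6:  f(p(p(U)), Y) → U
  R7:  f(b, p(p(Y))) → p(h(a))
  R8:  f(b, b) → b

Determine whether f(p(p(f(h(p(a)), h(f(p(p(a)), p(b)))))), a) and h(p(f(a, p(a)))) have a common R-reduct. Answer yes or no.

no — NF(t₁) = a, NF(t₂) = p(p(p(a)))

Reduce t₁ = f(p(p(f(h(p(a)), h(f(p(p(a)), p(b)))))), a):
1. f(p(p(f(h(p(a)), h(f(p(p(a)), p(b)))))), a)  →  f(h(p(a)), h(f(p(p(a)), p(b))))   [R6 at ε]
2. f(h(p(a)), h(f(p(p(a)), p(b))))  →  f(p(p(a)), h(f(p(p(a)), p(b))))   [R2 at 1]
3. f(p(p(a)), h(f(p(p(a)), p(b))))  →  a   [R6 at ε]

Reduce t₂ = h(p(f(a, p(a)))):
1. h(p(f(a, p(a))))  →  p(p(f(a, p(a))))   [R2 at ε]
2. p(p(f(a, p(a))))  →  p(p(h(a)))   [R1 at 1.1]
3. p(p(h(a)))  →  p(p(p(a)))   [R2 at 1.1]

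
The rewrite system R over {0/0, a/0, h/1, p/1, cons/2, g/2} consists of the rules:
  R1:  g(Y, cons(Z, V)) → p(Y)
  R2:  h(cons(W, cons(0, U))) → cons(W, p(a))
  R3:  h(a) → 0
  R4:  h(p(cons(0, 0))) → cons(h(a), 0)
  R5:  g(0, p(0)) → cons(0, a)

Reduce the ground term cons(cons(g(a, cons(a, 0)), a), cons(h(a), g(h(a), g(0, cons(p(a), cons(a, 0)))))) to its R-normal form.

cons(cons(p(a), a), cons(0, cons(0, a)))

1. cons(cons(g(a, cons(a, 0)), a), cons(h(a), g(h(a), g(0, cons(p(a), cons(a, 0))))))  →  cons(cons(p(a), a), cons(h(a), g(h(a), g(0, cons(p(a), cons(a, 0))))))   [R1 at 1.1]
2. cons(cons(p(a), a), cons(h(a), g(h(a), g(0, cons(p(a), cons(a, 0))))))  →  cons(cons(p(a), a), cons(0, g(h(a), g(0, cons(p(a), cons(a, 0))))))   [R3 at 2.1]
3. cons(cons(p(a), a), cons(0, g(h(a), g(0, cons(p(a), cons(a, 0))))))  →  cons(cons(p(a), a), cons(0, g(0, g(0, cons(p(a), cons(a, 0))))))   [R3 at 2.2.1]
4. cons(cons(p(a), a), cons(0, g(0, g(0, cons(p(a), cons(a, 0))))))  →  cons(cons(p(a), a), cons(0, g(0, p(0))))   [R1 at 2.2.2]
5. cons(cons(p(a), a), cons(0, g(0, p(0))))  →  cons(cons(p(a), a), cons(0, cons(0, a)))   [R5 at 2.2]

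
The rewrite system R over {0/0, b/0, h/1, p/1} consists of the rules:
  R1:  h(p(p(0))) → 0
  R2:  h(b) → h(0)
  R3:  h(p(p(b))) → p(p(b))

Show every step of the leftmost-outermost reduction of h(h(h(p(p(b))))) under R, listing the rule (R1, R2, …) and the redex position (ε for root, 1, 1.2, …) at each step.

1. h(h(h(p(p(b)))))  →  h(h(p(p(b))))   [R3 at 1.1]
2. h(h(p(p(b))))  →  h(p(p(b)))   [R3 at 1]
3. h(p(p(b)))  →  p(p(b))   [R3 at ε]

p(p(b))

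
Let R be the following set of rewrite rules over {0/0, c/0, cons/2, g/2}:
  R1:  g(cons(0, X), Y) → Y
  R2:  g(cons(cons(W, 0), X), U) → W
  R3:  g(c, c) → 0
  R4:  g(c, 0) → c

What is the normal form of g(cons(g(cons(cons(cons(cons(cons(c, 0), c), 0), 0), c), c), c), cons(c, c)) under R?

cons(cons(c, 0), c)

1. g(cons(g(cons(cons(cons(cons(cons(c, 0), c), 0), 0), c), c), c), cons(c, c))  →  g(cons(cons(cons(cons(c, 0), c), 0), c), cons(c, c))   [R2 at 1.1]
2. g(cons(cons(cons(cons(c, 0), c), 0), c), cons(c, c))  →  cons(cons(c, 0), c)   [R2 at ε]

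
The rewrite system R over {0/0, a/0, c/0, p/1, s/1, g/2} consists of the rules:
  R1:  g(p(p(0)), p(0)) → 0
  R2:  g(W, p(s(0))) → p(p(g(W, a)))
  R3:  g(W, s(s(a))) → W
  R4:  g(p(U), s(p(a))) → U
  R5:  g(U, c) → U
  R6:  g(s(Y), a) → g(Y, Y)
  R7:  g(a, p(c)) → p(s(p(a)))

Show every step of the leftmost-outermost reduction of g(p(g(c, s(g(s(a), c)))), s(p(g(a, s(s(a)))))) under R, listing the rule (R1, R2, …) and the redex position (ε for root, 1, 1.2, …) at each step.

c

1. g(p(g(c, s(g(s(a), c)))), s(p(g(a, s(s(a))))))  →  g(p(g(c, s(s(a)))), s(p(g(a, s(s(a))))))   [R5 at 1.1.2.1]
2. g(p(g(c, s(s(a)))), s(p(g(a, s(s(a))))))  →  g(p(c), s(p(g(a, s(s(a))))))   [R3 at 1.1]
3. g(p(c), s(p(g(a, s(s(a))))))  →  g(p(c), s(p(a)))   [R3 at 2.1.1]
4. g(p(c), s(p(a)))  →  c   [R4 at ε]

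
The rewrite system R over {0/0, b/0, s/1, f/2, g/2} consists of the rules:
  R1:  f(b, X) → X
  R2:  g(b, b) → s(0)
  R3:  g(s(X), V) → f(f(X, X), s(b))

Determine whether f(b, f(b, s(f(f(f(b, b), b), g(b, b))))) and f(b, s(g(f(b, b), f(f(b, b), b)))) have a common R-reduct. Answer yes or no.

yes — NF(t₁) = s(s(0)), NF(t₂) = s(s(0))

Reduce t₁ = f(b, f(b, s(f(f(f(b, b), b), g(b, b))))):
1. f(b, f(b, s(f(f(f(b, b), b), g(b, b)))))  →  f(b, s(f(f(f(b, b), b), g(b, b))))   [R1 at ε]
2. f(b, s(f(f(f(b, b), b), g(b, b))))  →  s(f(f(f(b, b), b), g(b, b)))   [R1 at ε]
3. s(f(f(f(b, b), b), g(b, b)))  →  s(f(f(b, b), g(b, b)))   [R1 at 1.1.1]
4. s(f(f(b, b), g(b, b)))  →  s(f(b, g(b, b)))   [R1 at 1.1]
5. s(f(b, g(b, b)))  →  s(g(b, b))   [R1 at 1]
6. s(g(b, b))  →  s(s(0))   [R2 at 1]

Reduce t₂ = f(b, s(g(f(b, b), f(f(b, b), b)))):
1. f(b, s(g(f(b, b), f(f(b, b), b))))  →  s(g(f(b, b), f(f(b, b), b)))   [R1 at ε]
2. s(g(f(b, b), f(f(b, b), b)))  →  s(g(b, f(f(b, b), b)))   [R1 at 1.1]
3. s(g(b, f(f(b, b), b)))  →  s(g(b, f(b, b)))   [R1 at 1.2.1]
4. s(g(b, f(b, b)))  →  s(g(b, b))   [R1 at 1.2]
5. s(g(b, b))  →  s(s(0))   [R2 at 1]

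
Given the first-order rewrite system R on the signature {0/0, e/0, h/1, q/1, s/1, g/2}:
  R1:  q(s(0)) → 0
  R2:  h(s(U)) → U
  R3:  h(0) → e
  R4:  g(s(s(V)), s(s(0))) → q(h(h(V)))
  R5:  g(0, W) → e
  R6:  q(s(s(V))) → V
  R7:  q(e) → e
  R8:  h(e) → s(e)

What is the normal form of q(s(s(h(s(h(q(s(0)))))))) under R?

1. q(s(s(h(s(h(q(s(0))))))))  →  h(s(h(q(s(0)))))   [R6 at ε]
2. h(s(h(q(s(0)))))  →  h(q(s(0)))   [R2 at ε]
3. h(q(s(0)))  →  h(0)   [R1 at 1]
4. h(0)  →  e   [R3 at ε]

e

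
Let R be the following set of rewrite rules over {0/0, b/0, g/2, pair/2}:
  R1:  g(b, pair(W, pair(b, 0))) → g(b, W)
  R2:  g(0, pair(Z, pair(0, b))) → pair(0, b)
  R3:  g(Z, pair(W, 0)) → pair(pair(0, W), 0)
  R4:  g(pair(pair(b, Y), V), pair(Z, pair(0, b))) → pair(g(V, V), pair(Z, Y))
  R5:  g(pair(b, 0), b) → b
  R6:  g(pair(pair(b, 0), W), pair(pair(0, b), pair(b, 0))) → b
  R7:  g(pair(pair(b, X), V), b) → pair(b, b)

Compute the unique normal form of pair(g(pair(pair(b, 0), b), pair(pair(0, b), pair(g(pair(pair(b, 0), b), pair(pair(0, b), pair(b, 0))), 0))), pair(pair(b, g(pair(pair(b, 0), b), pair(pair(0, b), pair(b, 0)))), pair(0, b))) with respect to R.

pair(b, pair(pair(b, b), pair(0, b)))

1. pair(g(pair(pair(b, 0), b), pair(pair(0, b), pair(g(pair(pair(b, 0), b), pair(pair(0, b), pair(b, 0))), 0))), pair(pair(b, g(pair(pair(b, 0), b), pair(pair(0, b), pair(b, 0)))), pair(0, b)))  →  pair(g(pair(pair(b, 0), b), pair(pair(0, b), pair(b, 0))), pair(pair(b, g(pair(pair(b, 0), b), pair(pair(0, b), pair(b, 0)))), pair(0, b)))   [R6 at 1.2.2.1]
2. pair(g(pair(pair(b, 0), b), pair(pair(0, b), pair(b, 0))), pair(pair(b, g(pair(pair(b, 0), b), pair(pair(0, b), pair(b, 0)))), pair(0, b)))  →  pair(b, pair(pair(b, g(pair(pair(b, 0), b), pair(pair(0, b), pair(b, 0)))), pair(0, b)))   [R6 at 1]
3. pair(b, pair(pair(b, g(pair(pair(b, 0), b), pair(pair(0, b), pair(b, 0)))), pair(0, b)))  →  pair(b, pair(pair(b, b), pair(0, b)))   [R6 at 2.1.2]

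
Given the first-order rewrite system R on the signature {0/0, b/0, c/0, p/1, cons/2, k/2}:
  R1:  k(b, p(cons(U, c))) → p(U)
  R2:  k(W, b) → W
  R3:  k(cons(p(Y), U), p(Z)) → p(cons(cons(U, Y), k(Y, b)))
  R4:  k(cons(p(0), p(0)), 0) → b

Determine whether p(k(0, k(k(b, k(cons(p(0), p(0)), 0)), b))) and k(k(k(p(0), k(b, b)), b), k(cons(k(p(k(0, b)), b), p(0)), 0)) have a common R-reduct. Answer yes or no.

Reduce t₁ = p(k(0, k(k(b, k(cons(p(0), p(0)), 0)), b))):
1. p(k(0, k(k(b, k(cons(p(0), p(0)), 0)), b)))  →  p(k(0, k(b, k(cons(p(0), p(0)), 0))))   [R2 at 1.2]
2. p(k(0, k(b, k(cons(p(0), p(0)), 0))))  →  p(k(0, k(b, b)))   [R4 at 1.2.2]
3. p(k(0, k(b, b)))  →  p(k(0, b))   [R2 at 1.2]
4. p(k(0, b))  →  p(0)   [R2 at 1]

Reduce t₂ = k(k(k(p(0), k(b, b)), b), k(cons(k(p(k(0, b)), b), p(0)), 0)):
1. k(k(k(p(0), k(b, b)), b), k(cons(k(p(k(0, b)), b), p(0)), 0))  →  k(k(p(0), k(b, b)), k(cons(k(p(k(0, b)), b), p(0)), 0))   [R2 at 1]
2. k(k(p(0), k(b, b)), k(cons(k(p(k(0, b)), b), p(0)), 0))  →  k(k(p(0), b), k(cons(k(p(k(0, b)), b), p(0)), 0))   [R2 at 1.2]
3. k(k(p(0), b), k(cons(k(p(k(0, b)), b), p(0)), 0))  →  k(p(0), k(cons(k(p(k(0, b)), b), p(0)), 0))   [R2 at 1]
4. k(p(0), k(cons(k(p(k(0, b)), b), p(0)), 0))  →  k(p(0), k(cons(p(k(0, b)), p(0)), 0))   [R2 at 2.1.1]
5. k(p(0), k(cons(p(k(0, b)), p(0)), 0))  →  k(p(0), k(cons(p(0), p(0)), 0))   [R2 at 2.1.1.1]
6. k(p(0), k(cons(p(0), p(0)), 0))  →  k(p(0), b)   [R4 at 2]
7. k(p(0), b)  →  p(0)   [R2 at ε]

yes — NF(t₁) = p(0), NF(t₂) = p(0)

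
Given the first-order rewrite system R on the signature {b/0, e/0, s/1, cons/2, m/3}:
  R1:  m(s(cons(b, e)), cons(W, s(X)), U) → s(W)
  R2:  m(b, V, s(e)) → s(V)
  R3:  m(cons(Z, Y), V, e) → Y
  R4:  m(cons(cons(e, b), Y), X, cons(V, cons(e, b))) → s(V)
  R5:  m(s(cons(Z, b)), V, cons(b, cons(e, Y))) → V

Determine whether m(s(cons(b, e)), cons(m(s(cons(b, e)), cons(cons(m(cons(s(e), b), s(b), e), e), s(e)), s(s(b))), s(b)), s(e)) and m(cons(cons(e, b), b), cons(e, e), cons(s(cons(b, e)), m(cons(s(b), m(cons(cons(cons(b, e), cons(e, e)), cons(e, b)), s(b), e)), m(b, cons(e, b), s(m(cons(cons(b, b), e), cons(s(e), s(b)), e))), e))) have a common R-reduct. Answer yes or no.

yes — NF(t₁) = s(s(cons(b, e))), NF(t₂) = s(s(cons(b, e)))

Reduce t₁ = m(s(cons(b, e)), cons(m(s(cons(b, e)), cons(cons(m(cons(s(e), b), s(b), e), e), s(e)), s(s(b))), s(b)), s(e)):
1. m(s(cons(b, e)), cons(m(s(cons(b, e)), cons(cons(m(cons(s(e), b), s(b), e), e), s(e)), s(s(b))), s(b)), s(e))  →  s(m(s(cons(b, e)), cons(cons(m(cons(s(e), b), s(b), e), e), s(e)), s(s(b))))   [R1 at ε]
2. s(m(s(cons(b, e)), cons(cons(m(cons(s(e), b), s(b), e), e), s(e)), s(s(b))))  →  s(s(cons(m(cons(s(e), b), s(b), e), e)))   [R1 at 1]
3. s(s(cons(m(cons(s(e), b), s(b), e), e)))  →  s(s(cons(b, e)))   [R3 at 1.1.1]

Reduce t₂ = m(cons(cons(e, b), b), cons(e, e), cons(s(cons(b, e)), m(cons(s(b), m(cons(cons(cons(b, e), cons(e, e)), cons(e, b)), s(b), e)), m(b, cons(e, b), s(m(cons(cons(b, b), e), cons(s(e), s(b)), e))), e))):
1. m(cons(cons(e, b), b), cons(e, e), cons(s(cons(b, e)), m(cons(s(b), m(cons(cons(cons(b, e), cons(e, e)), cons(e, b)), s(b), e)), m(b, cons(e, b), s(m(cons(cons(b, b), e), cons(s(e), s(b)), e))), e)))  →  m(cons(cons(e, b), b), cons(e, e), cons(s(cons(b, e)), m(cons(cons(cons(b, e), cons(e, e)), cons(e, b)), s(b), e)))   [R3 at 3.2]
2. m(cons(cons(e, b), b), cons(e, e), cons(s(cons(b, e)), m(cons(cons(cons(b, e), cons(e, e)), cons(e, b)), s(b), e)))  →  m(cons(cons(e, b), b), cons(e, e), cons(s(cons(b, e)), cons(e, b)))   [R3 at 3.2]
3. m(cons(cons(e, b), b), cons(e, e), cons(s(cons(b, e)), cons(e, b)))  →  s(s(cons(b, e)))   [R4 at ε]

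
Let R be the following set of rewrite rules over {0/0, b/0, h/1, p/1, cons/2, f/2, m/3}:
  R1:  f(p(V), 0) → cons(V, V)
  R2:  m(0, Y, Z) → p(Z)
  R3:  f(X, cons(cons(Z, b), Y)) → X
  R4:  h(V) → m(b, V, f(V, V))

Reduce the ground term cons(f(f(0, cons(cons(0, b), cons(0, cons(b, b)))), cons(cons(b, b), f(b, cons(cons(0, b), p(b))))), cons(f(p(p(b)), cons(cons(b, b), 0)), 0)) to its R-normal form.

cons(0, cons(p(p(b)), 0))

1. cons(f(f(0, cons(cons(0, b), cons(0, cons(b, b)))), cons(cons(b, b), f(b, cons(cons(0, b), p(b))))), cons(f(p(p(b)), cons(cons(b, b), 0)), 0))  →  cons(f(0, cons(cons(0, b), cons(0, cons(b, b)))), cons(f(p(p(b)), cons(cons(b, b), 0)), 0))   [R3 at 1]
2. cons(f(0, cons(cons(0, b), cons(0, cons(b, b)))), cons(f(p(p(b)), cons(cons(b, b), 0)), 0))  →  cons(0, cons(f(p(p(b)), cons(cons(b, b), 0)), 0))   [R3 at 1]
3. cons(0, cons(f(p(p(b)), cons(cons(b, b), 0)), 0))  →  cons(0, cons(p(p(b)), 0))   [R3 at 2.1]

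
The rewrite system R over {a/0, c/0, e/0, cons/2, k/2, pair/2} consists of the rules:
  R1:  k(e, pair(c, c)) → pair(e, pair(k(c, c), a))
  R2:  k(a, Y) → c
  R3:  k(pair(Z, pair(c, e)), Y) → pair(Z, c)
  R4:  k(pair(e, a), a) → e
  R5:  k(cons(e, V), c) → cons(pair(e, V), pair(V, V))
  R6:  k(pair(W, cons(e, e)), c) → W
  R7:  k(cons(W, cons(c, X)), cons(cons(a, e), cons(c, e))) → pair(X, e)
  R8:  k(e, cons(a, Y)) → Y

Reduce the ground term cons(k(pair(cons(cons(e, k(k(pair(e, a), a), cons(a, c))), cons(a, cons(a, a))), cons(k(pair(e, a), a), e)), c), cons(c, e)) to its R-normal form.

cons(cons(cons(e, c), cons(a, cons(a, a))), cons(c, e))

1. cons(k(pair(cons(cons(e, k(k(pair(e, a), a), cons(a, c))), cons(a, cons(a, a))), cons(k(pair(e, a), a), e)), c), cons(c, e))  →  cons(k(pair(cons(cons(e, k(e, cons(a, c))), cons(a, cons(a, a))), cons(k(pair(e, a), a), e)), c), cons(c, e))   [R4 at 1.1.1.1.2.1]
2. cons(k(pair(cons(cons(e, k(e, cons(a, c))), cons(a, cons(a, a))), cons(k(pair(e, a), a), e)), c), cons(c, e))  →  cons(k(pair(cons(cons(e, c), cons(a, cons(a, a))), cons(k(pair(e, a), a), e)), c), cons(c, e))   [R8 at 1.1.1.1.2]
3. cons(k(pair(cons(cons(e, c), cons(a, cons(a, a))), cons(k(pair(e, a), a), e)), c), cons(c, e))  →  cons(k(pair(cons(cons(e, c), cons(a, cons(a, a))), cons(e, e)), c), cons(c, e))   [R4 at 1.1.2.1]
4. cons(k(pair(cons(cons(e, c), cons(a, cons(a, a))), cons(e, e)), c), cons(c, e))  →  cons(cons(cons(e, c), cons(a, cons(a, a))), cons(c, e))   [R6 at 1]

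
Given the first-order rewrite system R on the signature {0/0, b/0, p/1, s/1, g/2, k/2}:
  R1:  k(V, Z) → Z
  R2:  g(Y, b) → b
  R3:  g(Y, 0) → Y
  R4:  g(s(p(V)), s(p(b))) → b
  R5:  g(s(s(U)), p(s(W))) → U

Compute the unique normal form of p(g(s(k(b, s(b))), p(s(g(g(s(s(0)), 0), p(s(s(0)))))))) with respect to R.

p(b)

1. p(g(s(k(b, s(b))), p(s(g(g(s(s(0)), 0), p(s(s(0))))))))  →  p(g(s(s(b)), p(s(g(g(s(s(0)), 0), p(s(s(0))))))))   [R1 at 1.1.1]
2. p(g(s(s(b)), p(s(g(g(s(s(0)), 0), p(s(s(0))))))))  →  p(b)   [R5 at 1]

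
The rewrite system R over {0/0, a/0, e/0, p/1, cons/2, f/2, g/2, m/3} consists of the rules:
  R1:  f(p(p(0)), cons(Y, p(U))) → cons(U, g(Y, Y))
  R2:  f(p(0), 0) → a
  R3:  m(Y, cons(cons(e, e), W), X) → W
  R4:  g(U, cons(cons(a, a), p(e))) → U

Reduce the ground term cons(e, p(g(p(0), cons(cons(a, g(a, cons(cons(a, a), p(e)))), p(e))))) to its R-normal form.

1. cons(e, p(g(p(0), cons(cons(a, g(a, cons(cons(a, a), p(e)))), p(e)))))  →  cons(e, p(g(p(0), cons(cons(a, a), p(e)))))   [R4 at 2.1.2.1.2]
2. cons(e, p(g(p(0), cons(cons(a, a), p(e)))))  →  cons(e, p(p(0)))   [R4 at 2.1]

cons(e, p(p(0)))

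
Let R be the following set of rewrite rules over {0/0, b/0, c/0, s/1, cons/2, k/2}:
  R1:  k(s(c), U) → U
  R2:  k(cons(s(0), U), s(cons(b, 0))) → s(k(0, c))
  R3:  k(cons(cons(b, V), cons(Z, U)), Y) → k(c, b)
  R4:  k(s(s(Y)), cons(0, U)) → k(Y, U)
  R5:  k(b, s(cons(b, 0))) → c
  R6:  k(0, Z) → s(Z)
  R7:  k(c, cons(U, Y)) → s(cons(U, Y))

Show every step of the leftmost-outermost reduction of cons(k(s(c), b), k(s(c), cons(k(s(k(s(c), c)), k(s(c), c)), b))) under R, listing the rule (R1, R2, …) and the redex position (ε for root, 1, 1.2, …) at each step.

cons(b, cons(c, b))

1. cons(k(s(c), b), k(s(c), cons(k(s(k(s(c), c)), k(s(c), c)), b)))  →  cons(b, k(s(c), cons(k(s(k(s(c), c)), k(s(c), c)), b)))   [R1 at 1]
2. cons(b, k(s(c), cons(k(s(k(s(c), c)), k(s(c), c)), b)))  →  cons(b, cons(k(s(k(s(c), c)), k(s(c), c)), b))   [R1 at 2]
3. cons(b, cons(k(s(k(s(c), c)), k(s(c), c)), b))  →  cons(b, cons(k(s(c), k(s(c), c)), b))   [R1 at 2.1.1.1]
4. cons(b, cons(k(s(c), k(s(c), c)), b))  →  cons(b, cons(k(s(c), c), b))   [R1 at 2.1]
5. cons(b, cons(k(s(c), c), b))  →  cons(b, cons(c, b))   [R1 at 2.1]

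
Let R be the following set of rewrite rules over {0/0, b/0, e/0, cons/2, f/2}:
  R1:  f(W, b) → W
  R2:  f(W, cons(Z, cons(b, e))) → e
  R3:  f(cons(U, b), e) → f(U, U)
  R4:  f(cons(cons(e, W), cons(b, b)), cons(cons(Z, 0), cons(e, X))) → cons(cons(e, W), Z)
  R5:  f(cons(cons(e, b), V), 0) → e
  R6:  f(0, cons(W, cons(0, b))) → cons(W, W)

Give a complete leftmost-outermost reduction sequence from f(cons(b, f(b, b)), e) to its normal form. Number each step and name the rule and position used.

1. f(cons(b, f(b, b)), e)  →  f(cons(b, b), e)   [R1 at 1.2]
2. f(cons(b, b), e)  →  f(b, b)   [R3 at ε]
3. f(b, b)  →  b   [R1 at ε]

b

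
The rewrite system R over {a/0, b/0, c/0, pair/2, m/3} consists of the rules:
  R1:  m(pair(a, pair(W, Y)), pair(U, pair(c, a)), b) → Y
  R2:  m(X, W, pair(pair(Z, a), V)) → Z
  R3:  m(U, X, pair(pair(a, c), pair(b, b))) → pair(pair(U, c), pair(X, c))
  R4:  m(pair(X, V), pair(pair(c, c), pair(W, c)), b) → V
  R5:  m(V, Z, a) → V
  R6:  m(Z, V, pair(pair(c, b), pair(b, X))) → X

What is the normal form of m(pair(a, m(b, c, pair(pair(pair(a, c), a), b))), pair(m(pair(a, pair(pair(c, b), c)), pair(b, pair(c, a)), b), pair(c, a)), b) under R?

1. m(pair(a, m(b, c, pair(pair(pair(a, c), a), b))), pair(m(pair(a, pair(pair(c, b), c)), pair(b, pair(c, a)), b), pair(c, a)), b)  →  m(pair(a, pair(a, c)), pair(m(pair(a, pair(pair(c, b), c)), pair(b, pair(c, a)), b), pair(c, a)), b)   [R2 at 1.2]
2. m(pair(a, pair(a, c)), pair(m(pair(a, pair(pair(c, b), c)), pair(b, pair(c, a)), b), pair(c, a)), b)  →  c   [R1 at ε]

c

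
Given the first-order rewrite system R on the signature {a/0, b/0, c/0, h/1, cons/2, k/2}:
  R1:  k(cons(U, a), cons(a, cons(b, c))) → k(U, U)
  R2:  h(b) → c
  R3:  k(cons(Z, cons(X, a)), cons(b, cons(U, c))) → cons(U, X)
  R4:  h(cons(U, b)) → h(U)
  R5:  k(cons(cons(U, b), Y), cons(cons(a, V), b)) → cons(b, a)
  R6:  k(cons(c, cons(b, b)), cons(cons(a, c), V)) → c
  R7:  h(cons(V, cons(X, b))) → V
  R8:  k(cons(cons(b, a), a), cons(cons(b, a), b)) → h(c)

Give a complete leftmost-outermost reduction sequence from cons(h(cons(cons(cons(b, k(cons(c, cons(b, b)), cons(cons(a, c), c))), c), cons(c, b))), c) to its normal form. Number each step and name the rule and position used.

1. cons(h(cons(cons(cons(b, k(cons(c, cons(b, b)), cons(cons(a, c), c))), c), cons(c, b))), c)  →  cons(cons(cons(b, k(cons(c, cons(b, b)), cons(cons(a, c), c))), c), c)   [R7 at 1]
2. cons(cons(cons(b, k(cons(c, cons(b, b)), cons(cons(a, c), c))), c), c)  →  cons(cons(cons(b, c), c), c)   [R6 at 1.1.2]

cons(cons(cons(b, c), c), c)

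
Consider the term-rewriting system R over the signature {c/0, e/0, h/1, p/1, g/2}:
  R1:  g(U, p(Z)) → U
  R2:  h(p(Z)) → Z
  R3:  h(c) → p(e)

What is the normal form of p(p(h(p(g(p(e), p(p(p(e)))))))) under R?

1. p(p(h(p(g(p(e), p(p(p(e))))))))  →  p(p(g(p(e), p(p(p(e))))))   [R2 at 1.1]
2. p(p(g(p(e), p(p(p(e))))))  →  p(p(p(e)))   [R1 at 1.1]

p(p(p(e)))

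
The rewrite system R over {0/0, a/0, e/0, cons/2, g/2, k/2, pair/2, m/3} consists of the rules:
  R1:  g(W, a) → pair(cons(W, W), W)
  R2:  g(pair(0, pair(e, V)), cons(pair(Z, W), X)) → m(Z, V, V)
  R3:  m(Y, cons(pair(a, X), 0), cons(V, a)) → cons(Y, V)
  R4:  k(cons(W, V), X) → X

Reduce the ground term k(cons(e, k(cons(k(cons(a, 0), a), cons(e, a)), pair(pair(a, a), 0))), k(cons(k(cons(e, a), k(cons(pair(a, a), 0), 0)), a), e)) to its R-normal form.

1. k(cons(e, k(cons(k(cons(a, 0), a), cons(e, a)), pair(pair(a, a), 0))), k(cons(k(cons(e, a), k(cons(pair(a, a), 0), 0)), a), e))  →  k(cons(k(cons(e, a), k(cons(pair(a, a), 0), 0)), a), e)   [R4 at ε]
2. k(cons(k(cons(e, a), k(cons(pair(a, a), 0), 0)), a), e)  →  e   [R4 at ε]

e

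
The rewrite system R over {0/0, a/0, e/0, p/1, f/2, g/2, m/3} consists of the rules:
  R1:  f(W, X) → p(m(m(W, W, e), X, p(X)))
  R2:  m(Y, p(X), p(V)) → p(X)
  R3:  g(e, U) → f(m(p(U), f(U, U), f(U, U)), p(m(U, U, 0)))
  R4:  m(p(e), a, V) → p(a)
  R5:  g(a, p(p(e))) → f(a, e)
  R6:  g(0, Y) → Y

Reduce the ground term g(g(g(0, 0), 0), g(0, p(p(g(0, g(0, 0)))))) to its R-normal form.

1. g(g(g(0, 0), 0), g(0, p(p(g(0, g(0, 0))))))  →  g(g(0, 0), g(0, p(p(g(0, g(0, 0))))))   [R6 at 1.1]
2. g(g(0, 0), g(0, p(p(g(0, g(0, 0))))))  →  g(0, g(0, p(p(g(0, g(0, 0))))))   [R6 at 1]
3. g(0, g(0, p(p(g(0, g(0, 0))))))  →  g(0, p(p(g(0, g(0, 0)))))   [R6 at ε]
4. g(0, p(p(g(0, g(0, 0)))))  →  p(p(g(0, g(0, 0))))   [R6 at ε]
5. p(p(g(0, g(0, 0))))  →  p(p(g(0, 0)))   [R6 at 1.1]
6. p(p(g(0, 0)))  →  p(p(0))   [R6 at 1.1]

p(p(0))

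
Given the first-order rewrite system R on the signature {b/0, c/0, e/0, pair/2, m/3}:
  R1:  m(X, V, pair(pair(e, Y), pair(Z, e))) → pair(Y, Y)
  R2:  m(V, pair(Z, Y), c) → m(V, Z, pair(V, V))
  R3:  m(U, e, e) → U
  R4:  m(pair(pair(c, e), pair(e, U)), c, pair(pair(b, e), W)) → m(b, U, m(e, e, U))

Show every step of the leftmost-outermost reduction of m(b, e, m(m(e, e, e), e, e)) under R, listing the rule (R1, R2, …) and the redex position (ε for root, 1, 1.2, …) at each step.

1. m(b, e, m(m(e, e, e), e, e))  →  m(b, e, m(e, e, e))   [R3 at 3]
2. m(b, e, m(e, e, e))  →  m(b, e, e)   [R3 at 3]
3. m(b, e, e)  →  b   [R3 at ε]

b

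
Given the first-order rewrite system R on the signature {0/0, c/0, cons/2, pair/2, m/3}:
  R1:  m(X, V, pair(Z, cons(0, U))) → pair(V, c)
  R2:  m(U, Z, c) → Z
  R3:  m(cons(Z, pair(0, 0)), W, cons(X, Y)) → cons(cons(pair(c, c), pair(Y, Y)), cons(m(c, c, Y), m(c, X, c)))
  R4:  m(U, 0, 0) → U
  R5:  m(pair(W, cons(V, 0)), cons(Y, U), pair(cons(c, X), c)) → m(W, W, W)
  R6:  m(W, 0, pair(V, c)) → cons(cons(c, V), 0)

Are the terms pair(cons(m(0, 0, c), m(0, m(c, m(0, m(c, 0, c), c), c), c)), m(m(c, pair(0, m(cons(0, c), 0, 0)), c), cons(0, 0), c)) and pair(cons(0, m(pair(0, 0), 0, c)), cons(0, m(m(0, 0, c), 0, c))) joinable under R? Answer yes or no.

Reduce t₁ = pair(cons(m(0, 0, c), m(0, m(c, m(0, m(c, 0, c), c), c), c)), m(m(c, pair(0, m(cons(0, c), 0, 0)), c), cons(0, 0), c)):
1. pair(cons(m(0, 0, c), m(0, m(c, m(0, m(c, 0, c), c), c), c)), m(m(c, pair(0, m(cons(0, c), 0, 0)), c), cons(0, 0), c))  →  pair(cons(0, m(0, m(c, m(0, m(c, 0, c), c), c), c)), m(m(c, pair(0, m(cons(0, c), 0, 0)), c), cons(0, 0), c))   [R2 at 1.1]
2. pair(cons(0, m(0, m(c, m(0, m(c, 0, c), c), c), c)), m(m(c, pair(0, m(cons(0, c), 0, 0)), c), cons(0, 0), c))  →  pair(cons(0, m(c, m(0, m(c, 0, c), c), c)), m(m(c, pair(0, m(cons(0, c), 0, 0)), c), cons(0, 0), c))   [R2 at 1.2]
3. pair(cons(0, m(c, m(0, m(c, 0, c), c), c)), m(m(c, pair(0, m(cons(0, c), 0, 0)), c), cons(0, 0), c))  →  pair(cons(0, m(0, m(c, 0, c), c)), m(m(c, pair(0, m(cons(0, c), 0, 0)), c), cons(0, 0), c))   [R2 at 1.2]
4. pair(cons(0, m(0, m(c, 0, c), c)), m(m(c, pair(0, m(cons(0, c), 0, 0)), c), cons(0, 0), c))  →  pair(cons(0, m(c, 0, c)), m(m(c, pair(0, m(cons(0, c), 0, 0)), c), cons(0, 0), c))   [R2 at 1.2]
5. pair(cons(0, m(c, 0, c)), m(m(c, pair(0, m(cons(0, c), 0, 0)), c), cons(0, 0), c))  →  pair(cons(0, 0), m(m(c, pair(0, m(cons(0, c), 0, 0)), c), cons(0, 0), c))   [R2 at 1.2]
6. pair(cons(0, 0), m(m(c, pair(0, m(cons(0, c), 0, 0)), c), cons(0, 0), c))  →  pair(cons(0, 0), cons(0, 0))   [R2 at 2]

Reduce t₂ = pair(cons(0, m(pair(0, 0), 0, c)), cons(0, m(m(0, 0, c), 0, c))):
1. pair(cons(0, m(pair(0, 0), 0, c)), cons(0, m(m(0, 0, c), 0, c)))  →  pair(cons(0, 0), cons(0, m(m(0, 0, c), 0, c)))   [R2 at 1.2]
2. pair(cons(0, 0), cons(0, m(m(0, 0, c), 0, c)))  →  pair(cons(0, 0), cons(0, 0))   [R2 at 2.2]

yes — NF(t₁) = pair(cons(0, 0), cons(0, 0)), NF(t₂) = pair(cons(0, 0), cons(0, 0))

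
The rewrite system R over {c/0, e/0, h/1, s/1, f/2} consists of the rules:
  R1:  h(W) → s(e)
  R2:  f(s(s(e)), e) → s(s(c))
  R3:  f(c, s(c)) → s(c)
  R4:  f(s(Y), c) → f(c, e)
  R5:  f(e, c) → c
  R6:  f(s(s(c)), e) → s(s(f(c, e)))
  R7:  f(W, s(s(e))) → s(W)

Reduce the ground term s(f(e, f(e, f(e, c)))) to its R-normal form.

1. s(f(e, f(e, f(e, c))))  →  s(f(e, f(e, c)))   [R5 at 1.2.2]
2. s(f(e, f(e, c)))  →  s(f(e, c))   [R5 at 1.2]
3. s(f(e, c))  →  s(c)   [R5 at 1]

s(c)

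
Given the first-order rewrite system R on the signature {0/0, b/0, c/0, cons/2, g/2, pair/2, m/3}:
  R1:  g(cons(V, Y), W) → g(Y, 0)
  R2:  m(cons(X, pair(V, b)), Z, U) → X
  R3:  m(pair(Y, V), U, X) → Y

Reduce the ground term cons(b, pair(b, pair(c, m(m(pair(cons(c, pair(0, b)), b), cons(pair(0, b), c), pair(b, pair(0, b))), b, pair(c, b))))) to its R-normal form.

cons(b, pair(b, pair(c, c)))

1. cons(b, pair(b, pair(c, m(m(pair(cons(c, pair(0, b)), b), cons(pair(0, b), c), pair(b, pair(0, b))), b, pair(c, b)))))  →  cons(b, pair(b, pair(c, m(cons(c, pair(0, b)), b, pair(c, b)))))   [R3 at 2.2.2.1]
2. cons(b, pair(b, pair(c, m(cons(c, pair(0, b)), b, pair(c, b)))))  →  cons(b, pair(b, pair(c, c)))   [R2 at 2.2.2]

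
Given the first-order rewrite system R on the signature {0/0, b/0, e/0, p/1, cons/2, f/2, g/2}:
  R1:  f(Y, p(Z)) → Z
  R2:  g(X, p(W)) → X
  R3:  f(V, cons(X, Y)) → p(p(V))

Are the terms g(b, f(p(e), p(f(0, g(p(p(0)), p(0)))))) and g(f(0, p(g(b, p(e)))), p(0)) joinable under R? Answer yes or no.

Reduce t₁ = g(b, f(p(e), p(f(0, g(p(p(0)), p(0)))))):
1. g(b, f(p(e), p(f(0, g(p(p(0)), p(0))))))  →  g(b, f(0, g(p(p(0)), p(0))))   [R1 at 2]
2. g(b, f(0, g(p(p(0)), p(0))))  →  g(b, f(0, p(p(0))))   [R2 at 2.2]
3. g(b, f(0, p(p(0))))  →  g(b, p(0))   [R1 at 2]
4. g(b, p(0))  →  b   [R2 at ε]

Reduce t₂ = g(f(0, p(g(b, p(e)))), p(0)):
1. g(f(0, p(g(b, p(e)))), p(0))  →  f(0, p(g(b, p(e))))   [R2 at ε]
2. f(0, p(g(b, p(e))))  →  g(b, p(e))   [R1 at ε]
3. g(b, p(e))  →  b   [R2 at ε]

yes — NF(t₁) = b, NF(t₂) = b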